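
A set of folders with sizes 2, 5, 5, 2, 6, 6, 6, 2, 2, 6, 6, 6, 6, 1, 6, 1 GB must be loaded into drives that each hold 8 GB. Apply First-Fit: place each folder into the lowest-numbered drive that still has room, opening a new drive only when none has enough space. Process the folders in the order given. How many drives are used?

Put 2 GB in drive 1; 6 GB remain.
Put 5 GB in drive 1; 1 GB remain.
Put 5 GB in drive 2; 3 GB remain.
Put 2 GB in drive 2; 1 GB remain.
Put 6 GB in drive 3; 2 GB remain.
Put 6 GB in drive 4; 2 GB remain.
Put 6 GB in drive 5; 2 GB remain.
Put 2 GB in drive 3; 0 GB remain.
Put 2 GB in drive 4; 0 GB remain.
Put 6 GB in drive 6; 2 GB remain.
Put 6 GB in drive 7; 2 GB remain.
Put 6 GB in drive 8; 2 GB remain.
Put 6 GB in drive 9; 2 GB remain.
Put 1 GB in drive 1; 0 GB remain.
Put 6 GB in drive 10; 2 GB remain.
Put 1 GB in drive 2; 0 GB remain.

10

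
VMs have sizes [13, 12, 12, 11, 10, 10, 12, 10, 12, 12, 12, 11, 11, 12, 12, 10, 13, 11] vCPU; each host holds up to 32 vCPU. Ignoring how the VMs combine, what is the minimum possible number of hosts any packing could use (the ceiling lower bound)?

7 hosts

Total size = 13 + 12 + 12 + 11 + 10 + 10 + 12 + 10 + 12 + 12 + 12 + 11 + 11 + 12 + 12 + 10 + 13 + 11 = 206 vCPU.
⌈206 / 32⌉ = 7.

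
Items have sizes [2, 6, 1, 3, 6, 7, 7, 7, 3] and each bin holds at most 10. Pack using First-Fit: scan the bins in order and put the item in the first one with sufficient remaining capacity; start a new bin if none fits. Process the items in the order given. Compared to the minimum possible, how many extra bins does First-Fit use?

First-Fit: [2,6,1] [3,6] [7,3] [7] [7] → 5 bins.
Total size 42; any packing needs at least ⌈42/10⌉ = 5 bins.
So 5 is already optimal.

0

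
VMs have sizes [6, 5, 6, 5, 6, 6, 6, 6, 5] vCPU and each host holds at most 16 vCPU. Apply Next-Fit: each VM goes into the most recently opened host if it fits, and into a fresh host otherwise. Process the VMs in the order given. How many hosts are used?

6 vCPU → host 1 (remaining 10 vCPU)
5 vCPU → host 1 (remaining 5 vCPU)
6 vCPU → host 2 (remaining 10 vCPU)
5 vCPU → host 2 (remaining 5 vCPU)
6 vCPU → host 3 (remaining 10 vCPU)
6 vCPU → host 3 (remaining 4 vCPU)
6 vCPU → host 4 (remaining 10 vCPU)
6 vCPU → host 4 (remaining 4 vCPU)
5 vCPU → host 5 (remaining 11 vCPU)

5 hosts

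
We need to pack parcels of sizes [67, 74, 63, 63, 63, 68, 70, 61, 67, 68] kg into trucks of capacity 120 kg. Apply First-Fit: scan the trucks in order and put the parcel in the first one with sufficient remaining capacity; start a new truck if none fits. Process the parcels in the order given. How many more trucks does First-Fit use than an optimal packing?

First-Fit: [67] [74] [63] [63] [63] [68] [70] [61] [67] [68] → 10 trucks.
10 parcels exceed 60 kg (half the capacity), and no two of those can share a truck, so at least 10 trucks are needed.
So 10 is already optimal.

0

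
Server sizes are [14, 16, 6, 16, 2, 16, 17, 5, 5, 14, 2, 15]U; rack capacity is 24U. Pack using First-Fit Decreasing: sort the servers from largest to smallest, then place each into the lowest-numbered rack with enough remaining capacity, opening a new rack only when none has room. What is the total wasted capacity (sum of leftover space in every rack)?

40

Sorted descending: 17, 16, 16, 16, 15, 14, 14, 6, 5, 5, 2, 2.
17U → rack 1 (remaining 7U)
16U → rack 2 (remaining 8U)
16U → rack 3 (remaining 8U)
16U → rack 4 (remaining 8U)
15U → rack 5 (remaining 9U)
14U → rack 6 (remaining 10U)
14U → rack 7 (remaining 10U)
6U → rack 1 (remaining 1U)
5U → rack 2 (remaining 3U)
5U → rack 3 (remaining 3U)
2U → rack 2 (remaining 1U)
2U → rack 3 (remaining 1U)
7 racks × 24U = 168U; used 128U; unused 40U.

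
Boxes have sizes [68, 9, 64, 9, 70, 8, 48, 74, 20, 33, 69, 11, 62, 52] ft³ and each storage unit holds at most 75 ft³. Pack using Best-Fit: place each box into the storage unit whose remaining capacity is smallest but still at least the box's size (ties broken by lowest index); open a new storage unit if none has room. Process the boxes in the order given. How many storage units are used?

9

Put 68 ft³ in storage unit 1; 7 ft³ remain.
Put 9 ft³ in storage unit 2; 66 ft³ remain.
Put 64 ft³ in storage unit 2; 2 ft³ remain.
Put 9 ft³ in storage unit 3; 66 ft³ remain.
Put 70 ft³ in storage unit 4; 5 ft³ remain.
Put 8 ft³ in storage unit 3; 58 ft³ remain.
Put 48 ft³ in storage unit 3; 10 ft³ remain.
Put 74 ft³ in storage unit 5; 1 ft³ remain.
Put 20 ft³ in storage unit 6; 55 ft³ remain.
Put 33 ft³ in storage unit 6; 22 ft³ remain.
Put 69 ft³ in storage unit 7; 6 ft³ remain.
Put 11 ft³ in storage unit 6; 11 ft³ remain.
Put 62 ft³ in storage unit 8; 13 ft³ remain.
Put 52 ft³ in storage unit 9; 23 ft³ remain.
Final storage units: [68] [9,64] [9,8,48] [70] [74] [20,33,11] [69] [62] [52].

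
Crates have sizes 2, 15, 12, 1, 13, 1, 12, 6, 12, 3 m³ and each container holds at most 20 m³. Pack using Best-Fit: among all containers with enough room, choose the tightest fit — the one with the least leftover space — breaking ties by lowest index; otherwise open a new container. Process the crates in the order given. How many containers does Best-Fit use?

5

Put 2 m³ in container 1; 18 m³ remain.
Put 15 m³ in container 1; 3 m³ remain.
Put 12 m³ in container 2; 8 m³ remain.
Put 1 m³ in container 1; 2 m³ remain.
Put 13 m³ in container 3; 7 m³ remain.
Put 1 m³ in container 1; 1 m³ remain.
Put 12 m³ in container 4; 8 m³ remain.
Put 6 m³ in container 3; 1 m³ remain.
Put 12 m³ in container 5; 8 m³ remain.
Put 3 m³ in container 2; 5 m³ remain.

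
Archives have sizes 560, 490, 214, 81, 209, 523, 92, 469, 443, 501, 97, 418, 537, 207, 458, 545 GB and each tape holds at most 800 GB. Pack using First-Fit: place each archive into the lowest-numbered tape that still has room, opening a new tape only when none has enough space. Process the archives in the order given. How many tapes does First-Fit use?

tape 1: place 560 GB, 240 GB left
tape 2: place 490 GB, 310 GB left
tape 1: place 214 GB, 26 GB left
tape 2: place 81 GB, 229 GB left
tape 2: place 209 GB, 20 GB left
tape 3: place 523 GB, 277 GB left
tape 3: place 92 GB, 185 GB left
tape 4: place 469 GB, 331 GB left
tape 5: place 443 GB, 357 GB left
tape 6: place 501 GB, 299 GB left
tape 3: place 97 GB, 88 GB left
tape 7: place 418 GB, 382 GB left
tape 8: place 537 GB, 263 GB left
tape 4: place 207 GB, 124 GB left
tape 9: place 458 GB, 342 GB left
tape 10: place 545 GB, 255 GB left

10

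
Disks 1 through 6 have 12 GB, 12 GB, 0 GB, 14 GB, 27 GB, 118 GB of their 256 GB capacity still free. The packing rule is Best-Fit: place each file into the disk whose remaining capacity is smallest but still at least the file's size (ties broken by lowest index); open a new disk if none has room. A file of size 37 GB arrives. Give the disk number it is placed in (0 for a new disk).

6

Disks with room: disk 6 (118 GB).
Tightest fit is disk 6 with 118 GB free.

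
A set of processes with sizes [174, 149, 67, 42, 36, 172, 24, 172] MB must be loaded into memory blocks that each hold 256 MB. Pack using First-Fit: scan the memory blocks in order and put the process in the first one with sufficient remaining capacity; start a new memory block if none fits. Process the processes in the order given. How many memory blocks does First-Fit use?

4 memory blocks

Put 174 MB in memory block 1; 82 MB remain.
Put 149 MB in memory block 2; 107 MB remain.
Put 67 MB in memory block 1; 15 MB remain.
Put 42 MB in memory block 2; 65 MB remain.
Put 36 MB in memory block 2; 29 MB remain.
Put 172 MB in memory block 3; 84 MB remain.
Put 24 MB in memory block 2; 5 MB remain.
Put 172 MB in memory block 4; 84 MB remain.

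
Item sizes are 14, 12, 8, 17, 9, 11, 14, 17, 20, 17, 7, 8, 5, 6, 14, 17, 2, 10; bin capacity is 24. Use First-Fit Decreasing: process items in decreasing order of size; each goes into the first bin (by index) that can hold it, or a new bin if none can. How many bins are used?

10 bins

Sorted descending: 20, 17, 17, 17, 17, 14, 14, 14, 12, 11, 10, 9, 8, 8, 7, 6, 5, 2.
Put 20 in bin 1; 4 remain.
Put 17 in bin 2; 7 remain.
Put 17 in bin 3; 7 remain.
Put 17 in bin 4; 7 remain.
Put 17 in bin 5; 7 remain.
Put 14 in bin 6; 10 remain.
Put 14 in bin 7; 10 remain.
Put 14 in bin 8; 10 remain.
Put 12 in bin 9; 12 remain.
Put 11 in bin 9; 1 remain.
Put 10 in bin 6; 0 remain.
Put 9 in bin 7; 1 remain.
Put 8 in bin 8; 2 remain.
Put 8 in bin 10; 16 remain.
Put 7 in bin 2; 0 remain.
Put 6 in bin 3; 1 remain.
Put 5 in bin 4; 2 remain.
Put 2 in bin 1; 2 remain.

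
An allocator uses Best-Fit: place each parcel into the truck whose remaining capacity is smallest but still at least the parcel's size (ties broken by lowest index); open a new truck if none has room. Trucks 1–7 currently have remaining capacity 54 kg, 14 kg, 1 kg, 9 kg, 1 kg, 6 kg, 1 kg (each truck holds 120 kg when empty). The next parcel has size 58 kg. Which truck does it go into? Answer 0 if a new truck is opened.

No truck has ≥ 58 kg free, so a new truck is opened.

0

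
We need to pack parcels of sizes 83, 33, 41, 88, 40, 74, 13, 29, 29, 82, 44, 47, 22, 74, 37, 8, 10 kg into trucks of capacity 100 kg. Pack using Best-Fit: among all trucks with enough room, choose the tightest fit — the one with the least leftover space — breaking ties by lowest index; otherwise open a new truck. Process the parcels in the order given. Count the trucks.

9

truck 1: place 83 kg, 17 kg left
truck 2: place 33 kg, 67 kg left
truck 2: place 41 kg, 26 kg left
truck 3: place 88 kg, 12 kg left
truck 4: place 40 kg, 60 kg left
truck 5: place 74 kg, 26 kg left
truck 1: place 13 kg, 4 kg left
truck 4: place 29 kg, 31 kg left
truck 4: place 29 kg, 2 kg left
truck 6: place 82 kg, 18 kg left
truck 7: place 44 kg, 56 kg left
truck 7: place 47 kg, 9 kg left
truck 2: place 22 kg, 4 kg left
truck 8: place 74 kg, 26 kg left
truck 9: place 37 kg, 63 kg left
truck 7: place 8 kg, 1 kg left
truck 3: place 10 kg, 2 kg left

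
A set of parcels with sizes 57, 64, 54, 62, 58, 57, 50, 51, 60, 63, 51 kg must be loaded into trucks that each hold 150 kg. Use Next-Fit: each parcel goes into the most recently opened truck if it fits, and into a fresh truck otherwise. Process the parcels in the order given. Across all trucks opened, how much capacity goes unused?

273

Put 57 kg in truck 1; 93 kg remain.
Put 64 kg in truck 1; 29 kg remain.
Put 54 kg in truck 2; 96 kg remain.
Put 62 kg in truck 2; 34 kg remain.
Put 58 kg in truck 3; 92 kg remain.
Put 57 kg in truck 3; 35 kg remain.
Put 50 kg in truck 4; 100 kg remain.
Put 51 kg in truck 4; 49 kg remain.
Put 60 kg in truck 5; 90 kg remain.
Put 63 kg in truck 5; 27 kg remain.
Put 51 kg in truck 6; 99 kg remain.
6 trucks × 150 kg = 900 kg; used 627 kg; unused 273 kg.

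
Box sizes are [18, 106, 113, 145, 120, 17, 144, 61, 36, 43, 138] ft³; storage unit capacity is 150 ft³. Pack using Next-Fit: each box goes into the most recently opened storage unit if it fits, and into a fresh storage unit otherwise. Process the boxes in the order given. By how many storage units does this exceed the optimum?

0

Next-Fit: [18,106] [113] [145] [120,17] [144] [61,36,43] [138] → 7 storage units.
Total size 941 ft³; any packing needs at least ⌈941/150⌉ = 7 storage units.
So 7 is already optimal.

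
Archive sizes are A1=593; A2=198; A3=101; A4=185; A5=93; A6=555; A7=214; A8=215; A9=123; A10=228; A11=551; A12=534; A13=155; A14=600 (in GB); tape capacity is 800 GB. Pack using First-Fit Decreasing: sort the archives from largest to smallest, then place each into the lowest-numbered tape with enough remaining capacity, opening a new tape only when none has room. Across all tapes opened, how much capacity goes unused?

Sorted descending: 600, 593, 555, 551, 534, 228, 215, 214, 198, 185, 155, 123, 101, 93.
Put 600 GB in tape 1; 200 GB remain.
Put 593 GB in tape 2; 207 GB remain.
Put 555 GB in tape 3; 245 GB remain.
Put 551 GB in tape 4; 249 GB remain.
Put 534 GB in tape 5; 266 GB remain.
Put 228 GB in tape 3; 17 GB remain.
Put 215 GB in tape 4; 34 GB remain.
Put 214 GB in tape 5; 52 GB remain.
Put 198 GB in tape 1; 2 GB remain.
Put 185 GB in tape 2; 22 GB remain.
Put 155 GB in tape 6; 645 GB remain.
Put 123 GB in tape 6; 522 GB remain.
Put 101 GB in tape 6; 421 GB remain.
Put 93 GB in tape 6; 328 GB remain.
6 tapes × 800 GB = 4800 GB; used 4345 GB; unused 455 GB.

455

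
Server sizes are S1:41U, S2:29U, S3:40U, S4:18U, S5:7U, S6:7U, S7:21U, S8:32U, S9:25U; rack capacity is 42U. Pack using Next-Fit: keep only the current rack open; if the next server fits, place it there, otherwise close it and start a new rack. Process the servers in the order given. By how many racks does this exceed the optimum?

Next-Fit: [41] [29] [40] [18,7,7] [21] [32] [25] → 7 racks.
Total size 220U; any packing needs at least ⌈220/42⌉ = 6 racks.
An optimal packing achieves that bound: [41] [40] [32,7] [29,7] [25] [21,18] → 6 racks.
Excess: 7 − 6 = 1.

1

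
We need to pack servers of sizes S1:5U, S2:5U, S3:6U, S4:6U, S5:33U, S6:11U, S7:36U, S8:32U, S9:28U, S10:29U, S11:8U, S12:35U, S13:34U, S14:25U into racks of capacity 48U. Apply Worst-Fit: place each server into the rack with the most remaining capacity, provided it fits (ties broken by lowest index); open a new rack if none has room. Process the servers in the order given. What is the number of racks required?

9 racks

S1 (5U) → rack 1 (remaining 43U)
S2 (5U) → rack 1 (remaining 38U)
S3 (6U) → rack 1 (remaining 32U)
S4 (6U) → rack 1 (remaining 26U)
S5 (33U) → rack 2 (remaining 15U)
S6 (11U) → rack 1 (remaining 15U)
S7 (36U) → rack 3 (remaining 12U)
S8 (32U) → rack 4 (remaining 16U)
S9 (28U) → rack 5 (remaining 20U)
S10 (29U) → rack 6 (remaining 19U)
S11 (8U) → rack 5 (remaining 12U)
S12 (35U) → rack 7 (remaining 13U)
S13 (34U) → rack 8 (remaining 14U)
S14 (25U) → rack 9 (remaining 23U)
Final racks: [5,5,6,6,11] [33] [36] [32] [28,8] [29] [35] [34] [25].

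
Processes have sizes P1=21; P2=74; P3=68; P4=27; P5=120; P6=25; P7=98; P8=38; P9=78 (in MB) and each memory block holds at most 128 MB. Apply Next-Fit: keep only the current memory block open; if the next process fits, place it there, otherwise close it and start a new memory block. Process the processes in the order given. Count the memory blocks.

Put P1 (21 MB) in memory block 1; 107 MB remain.
Put P2 (74 MB) in memory block 1; 33 MB remain.
Put P3 (68 MB) in memory block 2; 60 MB remain.
Put P4 (27 MB) in memory block 2; 33 MB remain.
Put P5 (120 MB) in memory block 3; 8 MB remain.
Put P6 (25 MB) in memory block 4; 103 MB remain.
Put P7 (98 MB) in memory block 4; 5 MB remain.
Put P8 (38 MB) in memory block 5; 90 MB remain.
Put P9 (78 MB) in memory block 5; 12 MB remain.
Final memory blocks: [21,74] [68,27] [120] [25,98] [38,78].

5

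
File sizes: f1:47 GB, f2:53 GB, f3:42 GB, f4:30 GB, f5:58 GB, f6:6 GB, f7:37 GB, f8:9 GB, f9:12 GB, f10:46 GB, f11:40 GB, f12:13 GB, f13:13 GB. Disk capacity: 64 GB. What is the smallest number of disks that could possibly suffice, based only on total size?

7

Total size = 47 + 53 + 42 + 30 + 58 + 6 + 37 + 9 + 12 + 46 + 40 + 13 + 13 = 406 GB.
⌈406 / 64⌉ = 7.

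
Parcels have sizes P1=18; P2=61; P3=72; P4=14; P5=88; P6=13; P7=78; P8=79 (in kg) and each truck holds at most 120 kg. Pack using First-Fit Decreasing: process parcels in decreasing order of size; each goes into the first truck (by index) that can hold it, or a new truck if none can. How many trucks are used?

5 trucks

Sorted descending: 88, 79, 78, 72, 61, 18, 14, 13.
Put 88 kg in truck 1; 32 kg remain.
Put 79 kg in truck 2; 41 kg remain.
Put 78 kg in truck 3; 42 kg remain.
Put 72 kg in truck 4; 48 kg remain.
Put 61 kg in truck 5; 59 kg remain.
Put 18 kg in truck 1; 14 kg remain.
Put 14 kg in truck 1; 0 kg remain.
Put 13 kg in truck 2; 28 kg remain.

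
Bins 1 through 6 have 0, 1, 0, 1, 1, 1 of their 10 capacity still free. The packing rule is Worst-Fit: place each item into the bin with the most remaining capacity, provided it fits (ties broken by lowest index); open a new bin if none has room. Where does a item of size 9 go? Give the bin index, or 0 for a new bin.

No bin has ≥ 9 free, so a new bin is opened.

0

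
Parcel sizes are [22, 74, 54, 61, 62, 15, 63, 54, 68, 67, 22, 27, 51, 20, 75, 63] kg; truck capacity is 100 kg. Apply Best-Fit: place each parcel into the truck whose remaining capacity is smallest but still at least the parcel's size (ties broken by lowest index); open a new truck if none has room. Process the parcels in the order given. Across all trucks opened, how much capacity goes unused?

302

Put 22 kg in truck 1; 78 kg remain.
Put 74 kg in truck 1; 4 kg remain.
Put 54 kg in truck 2; 46 kg remain.
Put 61 kg in truck 3; 39 kg remain.
Put 62 kg in truck 4; 38 kg remain.
Put 15 kg in truck 4; 23 kg remain.
Put 63 kg in truck 5; 37 kg remain.
Put 54 kg in truck 6; 46 kg remain.
Put 68 kg in truck 7; 32 kg remain.
Put 67 kg in truck 8; 33 kg remain.
Put 22 kg in truck 4; 1 kg remain.
Put 27 kg in truck 7; 5 kg remain.
Put 51 kg in truck 9; 49 kg remain.
Put 20 kg in truck 8; 13 kg remain.
Put 75 kg in truck 10; 25 kg remain.
Put 63 kg in truck 11; 37 kg remain.
11 trucks × 100 kg = 1100 kg; used 798 kg; unused 302 kg.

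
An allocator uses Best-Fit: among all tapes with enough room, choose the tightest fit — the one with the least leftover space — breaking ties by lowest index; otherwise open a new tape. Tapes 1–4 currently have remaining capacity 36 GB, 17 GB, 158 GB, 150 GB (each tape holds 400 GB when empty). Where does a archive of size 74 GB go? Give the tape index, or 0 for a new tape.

4

Tapes with room: tape 3 (158 GB), tape 4 (150 GB).
Tightest fit is tape 4 with 150 GB free.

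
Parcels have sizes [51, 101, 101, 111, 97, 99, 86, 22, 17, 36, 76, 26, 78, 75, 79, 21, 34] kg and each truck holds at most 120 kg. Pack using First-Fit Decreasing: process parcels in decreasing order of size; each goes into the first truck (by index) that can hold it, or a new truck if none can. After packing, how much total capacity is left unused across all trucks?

Sorted descending: 111, 101, 101, 99, 97, 86, 79, 78, 76, 75, 51, 36, 34, 26, 22, 21, 17.
truck 1: place 111 kg, 9 kg left
truck 2: place 101 kg, 19 kg left
truck 3: place 101 kg, 19 kg left
truck 4: place 99 kg, 21 kg left
truck 5: place 97 kg, 23 kg left
truck 6: place 86 kg, 34 kg left
truck 7: place 79 kg, 41 kg left
truck 8: place 78 kg, 42 kg left
truck 9: place 76 kg, 44 kg left
truck 10: place 75 kg, 45 kg left
truck 11: place 51 kg, 69 kg left
truck 7: place 36 kg, 5 kg left
truck 6: place 34 kg, 0 kg left
truck 8: place 26 kg, 16 kg left
truck 5: place 22 kg, 1 kg left
truck 4: place 21 kg, 0 kg left
truck 2: place 17 kg, 2 kg left
11 trucks × 120 kg = 1320 kg; used 1110 kg; unused 210 kg.

210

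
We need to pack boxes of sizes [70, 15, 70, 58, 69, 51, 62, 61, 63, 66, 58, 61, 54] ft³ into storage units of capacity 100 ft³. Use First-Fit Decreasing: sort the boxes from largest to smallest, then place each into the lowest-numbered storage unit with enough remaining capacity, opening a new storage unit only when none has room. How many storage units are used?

Sorted descending: 70, 70, 69, 66, 63, 62, 61, 61, 58, 58, 54, 51, 15.
Put 70 ft³ in storage unit 1; 30 ft³ remain.
Put 70 ft³ in storage unit 2; 30 ft³ remain.
Put 69 ft³ in storage unit 3; 31 ft³ remain.
Put 66 ft³ in storage unit 4; 34 ft³ remain.
Put 63 ft³ in storage unit 5; 37 ft³ remain.
Put 62 ft³ in storage unit 6; 38 ft³ remain.
Put 61 ft³ in storage unit 7; 39 ft³ remain.
Put 61 ft³ in storage unit 8; 39 ft³ remain.
Put 58 ft³ in storage unit 9; 42 ft³ remain.
Put 58 ft³ in storage unit 10; 42 ft³ remain.
Put 54 ft³ in storage unit 11; 46 ft³ remain.
Put 51 ft³ in storage unit 12; 49 ft³ remain.
Put 15 ft³ in storage unit 1; 15 ft³ remain.

12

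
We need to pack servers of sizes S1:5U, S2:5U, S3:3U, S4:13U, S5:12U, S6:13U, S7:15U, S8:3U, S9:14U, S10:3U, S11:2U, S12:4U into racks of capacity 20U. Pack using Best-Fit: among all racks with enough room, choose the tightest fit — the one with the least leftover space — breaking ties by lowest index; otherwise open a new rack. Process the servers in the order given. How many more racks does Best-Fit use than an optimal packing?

1

Best-Fit: [5,5,3,4] [13] [12] [13] [15,3,2] [14,3] → 6 racks.
Total size 92U; any packing needs at least ⌈92/20⌉ = 5 racks.
An optimal packing achieves that bound: [15,5] [14,5] [13,4,3] [13,3,3] [12,2] → 5 racks.
Excess: 6 − 5 = 1.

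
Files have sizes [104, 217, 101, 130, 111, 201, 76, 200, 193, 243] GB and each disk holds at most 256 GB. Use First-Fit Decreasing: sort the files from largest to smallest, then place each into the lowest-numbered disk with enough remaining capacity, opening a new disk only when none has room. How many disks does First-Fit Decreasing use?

8

Sorted descending: 243, 217, 201, 200, 193, 130, 111, 104, 101, 76.
disk 1: place 243 GB, 13 GB left
disk 2: place 217 GB, 39 GB left
disk 3: place 201 GB, 55 GB left
disk 4: place 200 GB, 56 GB left
disk 5: place 193 GB, 63 GB left
disk 6: place 130 GB, 126 GB left
disk 6: place 111 GB, 15 GB left
disk 7: place 104 GB, 152 GB left
disk 7: place 101 GB, 51 GB left
disk 8: place 76 GB, 180 GB left
Final disks: [243] [217] [201] [200] [193] [130,111] [104,101] [76].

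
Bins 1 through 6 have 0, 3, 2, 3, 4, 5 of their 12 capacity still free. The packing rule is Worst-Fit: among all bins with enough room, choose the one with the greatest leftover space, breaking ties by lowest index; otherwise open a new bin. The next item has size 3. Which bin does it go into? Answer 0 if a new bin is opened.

Bins with room: bin 2 (3), bin 4 (3), bin 5 (4), bin 6 (5).
Most room is bin 6 with 5 free.

6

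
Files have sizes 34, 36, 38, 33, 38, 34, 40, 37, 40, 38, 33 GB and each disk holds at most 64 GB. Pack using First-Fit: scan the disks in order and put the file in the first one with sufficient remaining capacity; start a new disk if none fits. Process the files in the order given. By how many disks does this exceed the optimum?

0

First-Fit: [34] [36] [38] [33] [38] [34] [40] [37] [40] [38] [33] → 11 disks.
11 files exceed 32 GB (half the capacity), and no two of those can share a disk, so at least 11 disks are needed.
So 11 is already optimal.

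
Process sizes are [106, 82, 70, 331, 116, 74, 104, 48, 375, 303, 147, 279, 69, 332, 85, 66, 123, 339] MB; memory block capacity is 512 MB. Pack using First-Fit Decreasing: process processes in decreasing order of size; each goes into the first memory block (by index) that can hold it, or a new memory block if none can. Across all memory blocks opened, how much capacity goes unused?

535

Sorted descending: 375, 339, 332, 331, 303, 279, 147, 123, 116, 106, 104, 85, 82, 74, 70, 69, 66, 48.
Put 375 MB in memory block 1; 137 MB remain.
Put 339 MB in memory block 2; 173 MB remain.
Put 332 MB in memory block 3; 180 MB remain.
Put 331 MB in memory block 4; 181 MB remain.
Put 303 MB in memory block 5; 209 MB remain.
Put 279 MB in memory block 6; 233 MB remain.
Put 147 MB in memory block 2; 26 MB remain.
Put 123 MB in memory block 1; 14 MB remain.
Put 116 MB in memory block 3; 64 MB remain.
Put 106 MB in memory block 4; 75 MB remain.
Put 104 MB in memory block 5; 105 MB remain.
Put 85 MB in memory block 5; 20 MB remain.
Put 82 MB in memory block 6; 151 MB remain.
Put 74 MB in memory block 4; 1 MB remain.
Put 70 MB in memory block 6; 81 MB remain.
Put 69 MB in memory block 6; 12 MB remain.
Put 66 MB in memory block 7; 446 MB remain.
Put 48 MB in memory block 3; 16 MB remain.
7 memory blocks × 512 MB = 3584 MB; used 3049 MB; unused 535 MB.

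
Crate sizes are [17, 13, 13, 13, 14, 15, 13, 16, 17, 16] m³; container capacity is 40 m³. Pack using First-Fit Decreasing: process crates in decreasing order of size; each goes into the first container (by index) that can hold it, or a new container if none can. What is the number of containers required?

5

Sorted descending: 17, 17, 16, 16, 15, 14, 13, 13, 13, 13.
container 1: place 17 m³, 23 m³ left
container 1: place 17 m³, 6 m³ left
container 2: place 16 m³, 24 m³ left
container 2: place 16 m³, 8 m³ left
container 3: place 15 m³, 25 m³ left
container 3: place 14 m³, 11 m³ left
container 4: place 13 m³, 27 m³ left
container 4: place 13 m³, 14 m³ left
container 4: place 13 m³, 1 m³ left
container 5: place 13 m³, 27 m³ left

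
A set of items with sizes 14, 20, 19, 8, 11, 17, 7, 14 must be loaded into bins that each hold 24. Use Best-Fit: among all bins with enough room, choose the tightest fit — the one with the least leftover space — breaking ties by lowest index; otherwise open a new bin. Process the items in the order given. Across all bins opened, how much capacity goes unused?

34

14 → bin 1 (remaining 10)
20 → bin 2 (remaining 4)
19 → bin 3 (remaining 5)
8 → bin 1 (remaining 2)
11 → bin 4 (remaining 13)
17 → bin 5 (remaining 7)
7 → bin 5 (remaining 0)
14 → bin 6 (remaining 10)
6 bins × 24 = 144; used 110; unused 34.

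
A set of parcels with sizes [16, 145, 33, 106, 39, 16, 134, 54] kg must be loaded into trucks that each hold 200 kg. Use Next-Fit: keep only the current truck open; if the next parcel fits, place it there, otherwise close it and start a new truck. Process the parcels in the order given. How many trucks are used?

16 kg → truck 1 (remaining 184 kg)
145 kg → truck 1 (remaining 39 kg)
33 kg → truck 1 (remaining 6 kg)
106 kg → truck 2 (remaining 94 kg)
39 kg → truck 2 (remaining 55 kg)
16 kg → truck 2 (remaining 39 kg)
134 kg → truck 3 (remaining 66 kg)
54 kg → truck 3 (remaining 12 kg)
Final trucks: [16,145,33] [106,39,16] [134,54].

3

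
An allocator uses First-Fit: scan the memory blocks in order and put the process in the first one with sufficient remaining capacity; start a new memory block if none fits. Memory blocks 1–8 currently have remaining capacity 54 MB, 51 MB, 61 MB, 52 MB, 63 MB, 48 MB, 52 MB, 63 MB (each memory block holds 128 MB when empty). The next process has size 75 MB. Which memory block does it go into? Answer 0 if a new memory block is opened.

No memory block has ≥ 75 MB free, so a new memory block is opened.

0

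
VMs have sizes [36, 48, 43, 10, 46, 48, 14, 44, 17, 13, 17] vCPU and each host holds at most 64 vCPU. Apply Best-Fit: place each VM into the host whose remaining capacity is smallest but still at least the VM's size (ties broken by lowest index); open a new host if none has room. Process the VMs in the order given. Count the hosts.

6

host 1: place 36 vCPU, 28 vCPU left
host 2: place 48 vCPU, 16 vCPU left
host 3: place 43 vCPU, 21 vCPU left
host 2: place 10 vCPU, 6 vCPU left
host 4: place 46 vCPU, 18 vCPU left
host 5: place 48 vCPU, 16 vCPU left
host 5: place 14 vCPU, 2 vCPU left
host 6: place 44 vCPU, 20 vCPU left
host 4: place 17 vCPU, 1 vCPU left
host 6: place 13 vCPU, 7 vCPU left
host 3: place 17 vCPU, 4 vCPU left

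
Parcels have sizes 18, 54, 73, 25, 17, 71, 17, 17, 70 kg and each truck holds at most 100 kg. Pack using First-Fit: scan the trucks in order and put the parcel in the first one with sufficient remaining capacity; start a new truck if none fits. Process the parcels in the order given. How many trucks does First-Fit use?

4 trucks

truck 1: place 18 kg, 82 kg left
truck 1: place 54 kg, 28 kg left
truck 2: place 73 kg, 27 kg left
truck 1: place 25 kg, 3 kg left
truck 2: place 17 kg, 10 kg left
truck 3: place 71 kg, 29 kg left
truck 3: place 17 kg, 12 kg left
truck 4: place 17 kg, 83 kg left
truck 4: place 70 kg, 13 kg left
Final trucks: [18,54,25] [73,17] [71,17] [17,70].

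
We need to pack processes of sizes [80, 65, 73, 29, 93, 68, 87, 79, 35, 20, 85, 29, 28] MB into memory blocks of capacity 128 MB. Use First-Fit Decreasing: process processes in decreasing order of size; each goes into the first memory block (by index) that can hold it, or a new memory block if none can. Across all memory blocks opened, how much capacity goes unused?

Sorted descending: 93, 87, 85, 80, 79, 73, 68, 65, 35, 29, 29, 28, 20.
memory block 1: place 93 MB, 35 MB left
memory block 2: place 87 MB, 41 MB left
memory block 3: place 85 MB, 43 MB left
memory block 4: place 80 MB, 48 MB left
memory block 5: place 79 MB, 49 MB left
memory block 6: place 73 MB, 55 MB left
memory block 7: place 68 MB, 60 MB left
memory block 8: place 65 MB, 63 MB left
memory block 1: place 35 MB, 0 MB left
memory block 2: place 29 MB, 12 MB left
memory block 3: place 29 MB, 14 MB left
memory block 4: place 28 MB, 20 MB left
memory block 4: place 20 MB, 0 MB left
8 memory blocks × 128 MB = 1024 MB; used 771 MB; unused 253 MB.

253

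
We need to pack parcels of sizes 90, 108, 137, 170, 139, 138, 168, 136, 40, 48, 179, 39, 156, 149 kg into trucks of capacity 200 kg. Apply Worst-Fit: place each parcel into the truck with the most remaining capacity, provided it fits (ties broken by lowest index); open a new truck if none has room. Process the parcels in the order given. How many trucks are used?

90 kg → truck 1 (remaining 110 kg)
108 kg → truck 1 (remaining 2 kg)
137 kg → truck 2 (remaining 63 kg)
170 kg → truck 3 (remaining 30 kg)
139 kg → truck 4 (remaining 61 kg)
138 kg → truck 5 (remaining 62 kg)
168 kg → truck 6 (remaining 32 kg)
136 kg → truck 7 (remaining 64 kg)
40 kg → truck 7 (remaining 24 kg)
48 kg → truck 2 (remaining 15 kg)
179 kg → truck 8 (remaining 21 kg)
39 kg → truck 5 (remaining 23 kg)
156 kg → truck 9 (remaining 44 kg)
149 kg → truck 10 (remaining 51 kg)

10 trucks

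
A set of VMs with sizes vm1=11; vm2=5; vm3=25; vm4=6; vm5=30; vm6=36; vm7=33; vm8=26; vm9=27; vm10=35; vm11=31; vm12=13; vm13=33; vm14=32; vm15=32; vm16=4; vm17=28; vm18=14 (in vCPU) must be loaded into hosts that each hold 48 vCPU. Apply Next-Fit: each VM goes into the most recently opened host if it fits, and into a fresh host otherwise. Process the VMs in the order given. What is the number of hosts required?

12

vm1 (11 vCPU) → host 1 (remaining 37 vCPU)
vm2 (5 vCPU) → host 1 (remaining 32 vCPU)
vm3 (25 vCPU) → host 1 (remaining 7 vCPU)
vm4 (6 vCPU) → host 1 (remaining 1 vCPU)
vm5 (30 vCPU) → host 2 (remaining 18 vCPU)
vm6 (36 vCPU) → host 3 (remaining 12 vCPU)
vm7 (33 vCPU) → host 4 (remaining 15 vCPU)
vm8 (26 vCPU) → host 5 (remaining 22 vCPU)
vm9 (27 vCPU) → host 6 (remaining 21 vCPU)
vm10 (35 vCPU) → host 7 (remaining 13 vCPU)
vm11 (31 vCPU) → host 8 (remaining 17 vCPU)
vm12 (13 vCPU) → host 8 (remaining 4 vCPU)
vm13 (33 vCPU) → host 9 (remaining 15 vCPU)
vm14 (32 vCPU) → host 10 (remaining 16 vCPU)
vm15 (32 vCPU) → host 11 (remaining 16 vCPU)
vm16 (4 vCPU) → host 11 (remaining 12 vCPU)
vm17 (28 vCPU) → host 12 (remaining 20 vCPU)
vm18 (14 vCPU) → host 12 (remaining 6 vCPU)
Final hosts: [11,5,25,6] [30] [36] [33] [26] [27] [35] [31,13] [33] [32] [32,4] [28,14].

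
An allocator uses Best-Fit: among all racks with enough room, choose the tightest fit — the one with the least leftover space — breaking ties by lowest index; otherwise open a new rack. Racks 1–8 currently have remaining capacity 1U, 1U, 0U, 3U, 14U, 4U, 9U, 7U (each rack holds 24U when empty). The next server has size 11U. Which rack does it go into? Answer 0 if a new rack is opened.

5

Racks with room: rack 5 (14U).
Tightest fit is rack 5 with 14U free.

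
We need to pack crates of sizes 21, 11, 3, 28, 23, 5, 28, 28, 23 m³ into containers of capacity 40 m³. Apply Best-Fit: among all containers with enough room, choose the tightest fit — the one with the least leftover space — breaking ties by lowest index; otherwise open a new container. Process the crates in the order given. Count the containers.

6 containers

Put 21 m³ in container 1; 19 m³ remain.
Put 11 m³ in container 1; 8 m³ remain.
Put 3 m³ in container 1; 5 m³ remain.
Put 28 m³ in container 2; 12 m³ remain.
Put 23 m³ in container 3; 17 m³ remain.
Put 5 m³ in container 1; 0 m³ remain.
Put 28 m³ in container 4; 12 m³ remain.
Put 28 m³ in container 5; 12 m³ remain.
Put 23 m³ in container 6; 17 m³ remain.
Final containers: [21,11,3,5] [28] [23] [28] [28] [23].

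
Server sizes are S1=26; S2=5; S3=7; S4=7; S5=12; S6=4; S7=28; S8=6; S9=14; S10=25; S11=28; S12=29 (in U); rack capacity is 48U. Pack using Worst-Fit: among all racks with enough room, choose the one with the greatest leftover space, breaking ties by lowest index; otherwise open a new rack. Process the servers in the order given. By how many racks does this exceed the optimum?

0

Worst-Fit: [26,5,7,7] [12,4,28] [6,14,25] [28] [29] → 5 racks.
5 servers exceed 24U (half the capacity), and no two of those can share a rack, so at least 5 racks are needed.
So 5 is already optimal.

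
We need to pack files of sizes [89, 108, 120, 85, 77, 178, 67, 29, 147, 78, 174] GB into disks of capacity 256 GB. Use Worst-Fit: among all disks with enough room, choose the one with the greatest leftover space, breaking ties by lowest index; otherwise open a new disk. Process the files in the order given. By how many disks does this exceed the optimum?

Worst-Fit: [89,108] [120,85] [77,178] [67,29,147] [78,174] → 5 disks.
Total size 1152 GB; any packing needs at least ⌈1152/256⌉ = 5 disks.
So 5 is already optimal.

0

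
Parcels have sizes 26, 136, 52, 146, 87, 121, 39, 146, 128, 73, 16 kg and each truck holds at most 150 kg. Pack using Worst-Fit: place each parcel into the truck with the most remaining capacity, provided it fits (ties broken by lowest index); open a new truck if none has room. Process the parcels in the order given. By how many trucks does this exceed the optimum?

Worst-Fit: [26,52,39] [136] [146] [87] [121] [146] [128] [73,16] → 8 trucks.
Total size 970 kg; any packing needs at least ⌈970/150⌉ = 7 trucks.
An optimal packing achieves that bound: [146] [146] [136] [128,16] [121,26] [87,52] [73,39] → 7 trucks.
Excess: 8 − 7 = 1.

1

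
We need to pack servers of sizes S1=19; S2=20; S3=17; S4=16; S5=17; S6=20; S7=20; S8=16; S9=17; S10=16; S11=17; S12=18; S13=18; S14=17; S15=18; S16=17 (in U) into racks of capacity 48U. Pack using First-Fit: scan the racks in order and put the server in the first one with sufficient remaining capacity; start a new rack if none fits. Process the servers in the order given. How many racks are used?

8

Put S1 (19U) in rack 1; 29U remain.
Put S2 (20U) in rack 1; 9U remain.
Put S3 (17U) in rack 2; 31U remain.
Put S4 (16U) in rack 2; 15U remain.
Put S5 (17U) in rack 3; 31U remain.
Put S6 (20U) in rack 3; 11U remain.
Put S7 (20U) in rack 4; 28U remain.
Put S8 (16U) in rack 4; 12U remain.
Put S9 (17U) in rack 5; 31U remain.
Put S10 (16U) in rack 5; 15U remain.
Put S11 (17U) in rack 6; 31U remain.
Put S12 (18U) in rack 6; 13U remain.
Put S13 (18U) in rack 7; 30U remain.
Put S14 (17U) in rack 7; 13U remain.
Put S15 (18U) in rack 8; 30U remain.
Put S16 (17U) in rack 8; 13U remain.
Final racks: [19,20] [17,16] [17,20] [20,16] [17,16] [17,18] [18,17] [18,17].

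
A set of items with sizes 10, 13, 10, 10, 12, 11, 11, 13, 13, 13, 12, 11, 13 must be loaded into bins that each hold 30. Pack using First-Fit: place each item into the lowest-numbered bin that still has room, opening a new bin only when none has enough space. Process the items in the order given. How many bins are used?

7

bin 1: place 10, 20 left
bin 1: place 13, 7 left
bin 2: place 10, 20 left
bin 2: place 10, 10 left
bin 3: place 12, 18 left
bin 3: place 11, 7 left
bin 4: place 11, 19 left
bin 4: place 13, 6 left
bin 5: place 13, 17 left
bin 5: place 13, 4 left
bin 6: place 12, 18 left
bin 6: place 11, 7 left
bin 7: place 13, 17 left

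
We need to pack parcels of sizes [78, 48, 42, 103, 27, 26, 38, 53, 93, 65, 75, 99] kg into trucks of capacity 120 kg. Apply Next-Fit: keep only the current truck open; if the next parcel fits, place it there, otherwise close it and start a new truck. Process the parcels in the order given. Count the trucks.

truck 1: place 78 kg, 42 kg left
truck 2: place 48 kg, 72 kg left
truck 2: place 42 kg, 30 kg left
truck 3: place 103 kg, 17 kg left
truck 4: place 27 kg, 93 kg left
truck 4: place 26 kg, 67 kg left
truck 4: place 38 kg, 29 kg left
truck 5: place 53 kg, 67 kg left
truck 6: place 93 kg, 27 kg left
truck 7: place 65 kg, 55 kg left
truck 8: place 75 kg, 45 kg left
truck 9: place 99 kg, 21 kg left

9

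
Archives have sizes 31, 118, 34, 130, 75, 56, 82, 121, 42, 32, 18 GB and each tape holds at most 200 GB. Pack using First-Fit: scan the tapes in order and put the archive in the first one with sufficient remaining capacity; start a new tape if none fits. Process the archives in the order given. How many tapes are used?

4

31 GB → tape 1 (remaining 169 GB)
118 GB → tape 1 (remaining 51 GB)
34 GB → tape 1 (remaining 17 GB)
130 GB → tape 2 (remaining 70 GB)
75 GB → tape 3 (remaining 125 GB)
56 GB → tape 2 (remaining 14 GB)
82 GB → tape 3 (remaining 43 GB)
121 GB → tape 4 (remaining 79 GB)
42 GB → tape 3 (remaining 1 GB)
32 GB → tape 4 (remaining 47 GB)
18 GB → tape 4 (remaining 29 GB)
Final tapes: [31,118,34] [130,56] [75,82,42] [121,32,18].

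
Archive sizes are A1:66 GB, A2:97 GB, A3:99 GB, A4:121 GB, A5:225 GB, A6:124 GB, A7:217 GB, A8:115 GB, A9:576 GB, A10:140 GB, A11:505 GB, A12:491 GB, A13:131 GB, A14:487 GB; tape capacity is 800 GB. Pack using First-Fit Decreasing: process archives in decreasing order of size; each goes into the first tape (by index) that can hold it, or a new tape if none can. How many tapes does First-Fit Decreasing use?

5

Sorted descending: 576, 505, 491, 487, 225, 217, 140, 131, 124, 121, 115, 99, 97, 66.
tape 1: place 576 GB, 224 GB left
tape 2: place 505 GB, 295 GB left
tape 3: place 491 GB, 309 GB left
tape 4: place 487 GB, 313 GB left
tape 2: place 225 GB, 70 GB left
tape 1: place 217 GB, 7 GB left
tape 3: place 140 GB, 169 GB left
tape 3: place 131 GB, 38 GB left
tape 4: place 124 GB, 189 GB left
tape 4: place 121 GB, 68 GB left
tape 5: place 115 GB, 685 GB left
tape 5: place 99 GB, 586 GB left
tape 5: place 97 GB, 489 GB left
tape 2: place 66 GB, 4 GB left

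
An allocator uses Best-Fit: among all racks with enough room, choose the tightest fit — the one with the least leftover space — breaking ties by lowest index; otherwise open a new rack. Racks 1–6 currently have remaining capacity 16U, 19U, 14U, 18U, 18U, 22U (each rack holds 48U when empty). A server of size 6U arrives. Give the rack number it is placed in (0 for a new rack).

Racks with room: rack 1 (16U), rack 2 (19U), rack 3 (14U), rack 4 (18U), rack 5 (18U), rack 6 (22U).
Tightest fit is rack 3 with 14U free.

3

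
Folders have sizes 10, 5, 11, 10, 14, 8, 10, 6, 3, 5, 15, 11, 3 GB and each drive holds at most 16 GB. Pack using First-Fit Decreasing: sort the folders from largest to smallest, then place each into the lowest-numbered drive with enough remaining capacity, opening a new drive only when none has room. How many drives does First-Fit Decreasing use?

Sorted descending: 15, 14, 11, 11, 10, 10, 10, 8, 6, 5, 5, 3, 3.
Put 15 GB in drive 1; 1 GB remain.
Put 14 GB in drive 2; 2 GB remain.
Put 11 GB in drive 3; 5 GB remain.
Put 11 GB in drive 4; 5 GB remain.
Put 10 GB in drive 5; 6 GB remain.
Put 10 GB in drive 6; 6 GB remain.
Put 10 GB in drive 7; 6 GB remain.
Put 8 GB in drive 8; 8 GB remain.
Put 6 GB in drive 5; 0 GB remain.
Put 5 GB in drive 3; 0 GB remain.
Put 5 GB in drive 4; 0 GB remain.
Put 3 GB in drive 6; 3 GB remain.
Put 3 GB in drive 6; 0 GB remain.
Final drives: [15] [14] [11,5] [11,5] [10,6] [10,3,3] [10] [8].

8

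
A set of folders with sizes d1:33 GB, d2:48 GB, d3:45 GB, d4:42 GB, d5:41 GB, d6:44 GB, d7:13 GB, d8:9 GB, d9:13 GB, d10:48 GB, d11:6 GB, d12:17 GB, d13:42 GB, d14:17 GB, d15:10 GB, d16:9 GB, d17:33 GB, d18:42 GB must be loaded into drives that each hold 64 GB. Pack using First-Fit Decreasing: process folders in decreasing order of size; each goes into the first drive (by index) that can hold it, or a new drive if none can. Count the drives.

Sorted descending: 48, 48, 45, 44, 42, 42, 42, 41, 33, 33, 17, 17, 13, 13, 10, 9, 9, 6.
drive 1: place 48 GB, 16 GB left
drive 2: place 48 GB, 16 GB left
drive 3: place 45 GB, 19 GB left
drive 4: place 44 GB, 20 GB left
drive 5: place 42 GB, 22 GB left
drive 6: place 42 GB, 22 GB left
drive 7: place 42 GB, 22 GB left
drive 8: place 41 GB, 23 GB left
drive 9: place 33 GB, 31 GB left
drive 10: place 33 GB, 31 GB left
drive 3: place 17 GB, 2 GB left
drive 4: place 17 GB, 3 GB left
drive 1: place 13 GB, 3 GB left
drive 2: place 13 GB, 3 GB left
drive 5: place 10 GB, 12 GB left
drive 5: place 9 GB, 3 GB left
drive 6: place 9 GB, 13 GB left
drive 6: place 6 GB, 7 GB left

10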